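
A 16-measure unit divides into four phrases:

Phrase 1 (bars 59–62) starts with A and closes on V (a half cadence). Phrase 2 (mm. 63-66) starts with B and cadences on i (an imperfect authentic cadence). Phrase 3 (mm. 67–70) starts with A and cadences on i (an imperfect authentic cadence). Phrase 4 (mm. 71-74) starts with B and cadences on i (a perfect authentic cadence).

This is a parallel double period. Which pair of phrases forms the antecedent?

In a double period the first pair of phrases (ending imperfect authentic cadence) is the large antecedent and the second pair (ending perfect authentic cadence) is the large consequent; the antecedent is phrases 1 and 2.

phrases 1 and 2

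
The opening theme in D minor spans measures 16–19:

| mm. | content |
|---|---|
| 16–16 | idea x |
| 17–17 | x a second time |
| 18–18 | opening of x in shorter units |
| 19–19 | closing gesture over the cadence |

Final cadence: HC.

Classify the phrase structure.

Basic idea (m. 16) + its repetition (bar 17) form the presentation; fragmentation and cadence (mm. 18–19) form the continuation — the 4-bar whole is a sentence.

sentence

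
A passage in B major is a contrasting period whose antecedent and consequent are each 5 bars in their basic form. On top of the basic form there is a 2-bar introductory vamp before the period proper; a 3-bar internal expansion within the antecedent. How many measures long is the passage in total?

15 measures

Basic contrasting period: 5 + 5 = 10 bars.
10 (basic form) + 2 (introduction) + 3 (internal expansion) = 15.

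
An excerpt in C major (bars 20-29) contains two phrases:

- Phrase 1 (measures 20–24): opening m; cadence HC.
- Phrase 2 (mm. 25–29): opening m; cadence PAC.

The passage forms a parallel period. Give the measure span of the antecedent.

The antecedent is the phrase ending with the weaker cadence (half cadence, phrase 1) and the consequent the one ending more conclusively (perfect authentic cadence, phrase 2); the antecedent is mm. 20–24.

measures 20–24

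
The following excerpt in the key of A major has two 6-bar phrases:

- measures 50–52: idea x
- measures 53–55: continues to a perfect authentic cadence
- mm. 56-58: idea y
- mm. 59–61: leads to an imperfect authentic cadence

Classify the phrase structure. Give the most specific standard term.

phrase group

The second phrase closes with an imperfect authentic cadence, which is not stronger than the first phrase's perfect authentic cadence; without a weak→strong cadential pair there is no antecedent–consequent relationship, so this is a phrase group rather than a period.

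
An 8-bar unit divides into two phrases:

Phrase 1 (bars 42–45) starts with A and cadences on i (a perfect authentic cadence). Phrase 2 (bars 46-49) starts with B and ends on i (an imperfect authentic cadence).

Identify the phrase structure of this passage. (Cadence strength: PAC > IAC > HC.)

The second phrase closes with an imperfect authentic cadence, which is not stronger than the first phrase's perfect authentic cadence; without a weak→strong cadential pair there is no antecedent–consequent relationship, so this is a phrase group rather than a period.

phrase group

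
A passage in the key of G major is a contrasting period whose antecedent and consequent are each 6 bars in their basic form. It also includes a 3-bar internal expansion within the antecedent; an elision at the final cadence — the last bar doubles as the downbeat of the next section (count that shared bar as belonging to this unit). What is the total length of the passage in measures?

15 measures

Basic contrasting period: 6 + 6 = 12 bars.
12 (basic form) + 3 (internal expansion) = 15.
The elision shares a bar with the next section but does not change this unit's count.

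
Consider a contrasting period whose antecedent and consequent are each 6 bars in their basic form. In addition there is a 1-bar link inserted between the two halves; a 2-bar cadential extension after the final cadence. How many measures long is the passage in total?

Basic contrasting period: 6 + 6 = 12 bars.
12 (basic form) + 1 (link) + 2 (cadential extension) = 15.

15 measures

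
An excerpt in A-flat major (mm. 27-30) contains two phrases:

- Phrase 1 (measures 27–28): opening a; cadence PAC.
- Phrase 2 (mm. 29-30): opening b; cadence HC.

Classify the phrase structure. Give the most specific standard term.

The second phrase closes with a half cadence, which is not stronger than the first phrase's perfect authentic cadence; without a weak→strong cadential pair there is no antecedent–consequent relationship, so this is a phrase group rather than a period.

phrase group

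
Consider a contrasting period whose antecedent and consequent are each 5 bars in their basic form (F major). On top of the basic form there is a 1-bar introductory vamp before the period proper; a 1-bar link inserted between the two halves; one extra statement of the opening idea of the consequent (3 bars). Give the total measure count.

Basic contrasting period: 5 + 5 = 10 bars.
10 (basic form) + 1 (introduction) + 1 (link) + 3 (extra statement) = 15.

15 measures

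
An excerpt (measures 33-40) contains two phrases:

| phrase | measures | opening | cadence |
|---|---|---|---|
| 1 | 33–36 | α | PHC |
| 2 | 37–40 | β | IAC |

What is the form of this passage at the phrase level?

contrasting period

Phrase 1 ends with a Phrygian half cadence (weaker) and phrase 2 with an imperfect authentic cadence (stronger): antecedent + consequent = a period.
The two phrases open with different material (α / β), so the period is contrasting.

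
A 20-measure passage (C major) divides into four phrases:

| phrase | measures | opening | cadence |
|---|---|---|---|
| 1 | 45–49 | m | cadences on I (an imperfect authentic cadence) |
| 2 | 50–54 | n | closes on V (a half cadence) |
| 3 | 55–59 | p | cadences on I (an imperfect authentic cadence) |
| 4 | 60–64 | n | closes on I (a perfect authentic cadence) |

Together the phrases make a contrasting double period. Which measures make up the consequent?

measures 55–64

In a double period the first pair of phrases (ending half cadence) is the large antecedent and the second pair (ending perfect authentic cadence) is the large consequent; the consequent is measures 55–64.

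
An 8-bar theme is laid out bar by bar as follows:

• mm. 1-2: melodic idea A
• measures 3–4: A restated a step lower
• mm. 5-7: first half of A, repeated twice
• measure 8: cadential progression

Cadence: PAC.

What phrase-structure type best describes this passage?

Basic idea (measures 1–2) + its repetition (measures 3-4) form the presentation; fragmentation and cadence (mm. 5–8) form the continuation — the 8-bar whole is a sentence.

sentence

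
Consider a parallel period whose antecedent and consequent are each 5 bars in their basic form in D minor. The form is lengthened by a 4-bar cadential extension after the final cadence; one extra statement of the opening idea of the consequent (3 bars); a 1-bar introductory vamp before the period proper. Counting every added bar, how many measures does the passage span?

Basic parallel period: 5 + 5 = 10 bars.
10 (basic form) + 4 (cadential extension) + 3 (extra statement) + 1 (introduction) = 18.

18 measures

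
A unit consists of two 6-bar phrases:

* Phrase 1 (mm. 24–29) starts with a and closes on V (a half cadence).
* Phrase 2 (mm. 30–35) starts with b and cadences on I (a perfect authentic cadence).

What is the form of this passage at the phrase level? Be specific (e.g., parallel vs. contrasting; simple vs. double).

contrasting period

Phrase 1 ends with a half cadence (weaker) and phrase 2 with a perfect authentic cadence (stronger): antecedent + consequent = a period.
The two phrases open with different material (a / b), so the period is contrasting.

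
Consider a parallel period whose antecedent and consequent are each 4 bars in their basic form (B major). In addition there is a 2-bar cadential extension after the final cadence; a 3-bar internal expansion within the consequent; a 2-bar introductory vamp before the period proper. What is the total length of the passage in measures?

15 measures

Basic parallel period: 4 + 4 = 8 bars.
8 (basic form) + 2 (cadential extension) + 3 (internal expansion) + 2 (introduction) = 15.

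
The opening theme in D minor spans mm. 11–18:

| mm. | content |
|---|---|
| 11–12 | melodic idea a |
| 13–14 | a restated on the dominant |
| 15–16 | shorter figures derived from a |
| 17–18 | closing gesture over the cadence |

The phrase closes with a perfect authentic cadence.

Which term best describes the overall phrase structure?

sentence

Basic idea (mm. 11–12) + its repetition (measures 13–14) form the presentation; fragmentation and cadence (measures 15-18) form the continuation — the 8-bar whole is a sentence.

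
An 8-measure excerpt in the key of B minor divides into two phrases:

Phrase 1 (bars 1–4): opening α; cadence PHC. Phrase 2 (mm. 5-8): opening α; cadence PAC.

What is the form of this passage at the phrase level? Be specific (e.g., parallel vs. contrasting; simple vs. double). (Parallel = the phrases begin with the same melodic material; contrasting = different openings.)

Phrase 1 ends with a Phrygian half cadence (weaker) and phrase 2 with a perfect authentic cadence (stronger): antecedent + consequent = a period.
The two phrases open with the same material (α / α), so the period is parallel.

parallel period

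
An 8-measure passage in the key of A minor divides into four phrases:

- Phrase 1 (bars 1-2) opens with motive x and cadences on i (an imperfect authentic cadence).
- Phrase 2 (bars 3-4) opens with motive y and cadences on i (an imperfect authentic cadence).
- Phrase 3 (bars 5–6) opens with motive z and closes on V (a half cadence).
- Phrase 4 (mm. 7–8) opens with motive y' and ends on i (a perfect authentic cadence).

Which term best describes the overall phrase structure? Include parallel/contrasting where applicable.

Four phrases in two halves: the first half (mm. 1–4) ends with an imperfect authentic cadence, the second (mm. 5–8) with a perfect authentic cadence — a large antecedent–consequent pair, i.e. a double period.
Phrase 3 begins with different material from phrase 1, making it contrasting.

contrasting double period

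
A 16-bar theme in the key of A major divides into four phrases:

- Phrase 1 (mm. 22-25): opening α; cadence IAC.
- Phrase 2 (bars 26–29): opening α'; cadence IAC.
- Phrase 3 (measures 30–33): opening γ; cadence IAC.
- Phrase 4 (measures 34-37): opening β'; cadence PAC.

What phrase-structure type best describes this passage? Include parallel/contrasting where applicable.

contrasting double period

Four phrases in two halves: the first half (measures 22–29) ends with an imperfect authentic cadence, the second (measures 30–37) with a perfect authentic cadence — a large antecedent–consequent pair, i.e. a double period.
Phrase 3 begins with different material from phrase 1, making it contrasting.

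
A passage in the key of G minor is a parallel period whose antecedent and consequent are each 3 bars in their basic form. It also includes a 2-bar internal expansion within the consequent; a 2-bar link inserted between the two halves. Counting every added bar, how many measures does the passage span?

10 measures

Basic parallel period: 3 + 3 = 6 bars.
6 (basic form) + 2 (internal expansion) + 2 (link) = 10.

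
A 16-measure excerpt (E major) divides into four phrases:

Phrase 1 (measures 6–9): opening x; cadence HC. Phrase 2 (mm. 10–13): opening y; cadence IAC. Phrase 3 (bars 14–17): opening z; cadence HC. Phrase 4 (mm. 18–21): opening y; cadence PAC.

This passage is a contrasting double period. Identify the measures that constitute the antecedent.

In a double period the four phrases pair into a large antecedent (phrases 1–2, ending imperfect authentic cadence) and a large consequent (phrases 3–4, ending perfect authentic cadence). The antecedent spans mm. 6–13.

measures 6–13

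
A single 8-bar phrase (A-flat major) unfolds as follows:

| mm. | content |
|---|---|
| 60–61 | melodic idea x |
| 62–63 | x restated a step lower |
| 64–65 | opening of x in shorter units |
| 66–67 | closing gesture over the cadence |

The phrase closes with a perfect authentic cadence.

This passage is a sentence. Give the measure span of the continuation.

After the presentation (measures 60–63), the continuation covers the fragmentation through the cadence: mm. 64-67.

measures 64–67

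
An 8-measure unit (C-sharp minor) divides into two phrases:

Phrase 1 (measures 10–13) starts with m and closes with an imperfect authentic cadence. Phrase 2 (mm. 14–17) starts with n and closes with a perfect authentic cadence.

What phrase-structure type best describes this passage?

Phrase 1 ends with an imperfect authentic cadence (weaker) and phrase 2 with a perfect authentic cadence (stronger): antecedent + consequent = a period.
The two phrases open with different material (m / n), so the period is contrasting.

contrasting period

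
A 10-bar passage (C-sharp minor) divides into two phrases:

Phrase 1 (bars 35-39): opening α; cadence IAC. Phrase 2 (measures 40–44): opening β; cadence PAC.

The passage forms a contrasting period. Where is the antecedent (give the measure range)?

measures 35–39

The antecedent is the phrase ending with the weaker cadence (imperfect authentic cadence, phrase 1) and the consequent the one ending more conclusively (perfect authentic cadence, phrase 2); the antecedent is mm. 35–39.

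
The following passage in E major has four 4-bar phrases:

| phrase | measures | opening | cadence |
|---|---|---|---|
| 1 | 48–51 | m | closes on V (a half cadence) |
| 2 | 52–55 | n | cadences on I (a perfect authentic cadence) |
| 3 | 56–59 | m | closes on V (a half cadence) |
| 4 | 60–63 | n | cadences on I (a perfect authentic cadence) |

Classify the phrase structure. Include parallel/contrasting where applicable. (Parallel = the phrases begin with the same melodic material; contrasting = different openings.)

repeated period

The cadence pattern HC–PAC–HC–PAC is weak–strong twice, and phrases 3–4 restate phrases 1–2: a period heard twice, not a double period (which would end weakly at phrase 2).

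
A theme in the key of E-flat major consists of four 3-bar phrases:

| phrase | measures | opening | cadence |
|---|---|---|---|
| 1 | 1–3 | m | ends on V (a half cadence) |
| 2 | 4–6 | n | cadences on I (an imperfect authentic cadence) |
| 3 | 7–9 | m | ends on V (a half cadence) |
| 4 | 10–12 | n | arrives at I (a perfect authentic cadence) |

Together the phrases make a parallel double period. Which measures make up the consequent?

measures 7–12

In a double period the first pair of phrases (ending imperfect authentic cadence) is the large antecedent and the second pair (ending perfect authentic cadence) is the large consequent; the consequent is measures 7–12.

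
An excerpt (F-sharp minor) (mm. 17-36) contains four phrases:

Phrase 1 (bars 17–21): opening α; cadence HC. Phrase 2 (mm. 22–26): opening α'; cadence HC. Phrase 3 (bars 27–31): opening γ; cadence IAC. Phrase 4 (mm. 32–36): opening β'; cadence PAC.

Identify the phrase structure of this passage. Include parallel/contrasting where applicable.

contrasting double period

Four phrases in two halves: the first half (mm. 17–26) ends with a half cadence, the second (measures 27–36) with a perfect authentic cadence — a large antecedent–consequent pair, i.e. a double period.
Phrase 3 begins with different material from phrase 1, making it contrasting.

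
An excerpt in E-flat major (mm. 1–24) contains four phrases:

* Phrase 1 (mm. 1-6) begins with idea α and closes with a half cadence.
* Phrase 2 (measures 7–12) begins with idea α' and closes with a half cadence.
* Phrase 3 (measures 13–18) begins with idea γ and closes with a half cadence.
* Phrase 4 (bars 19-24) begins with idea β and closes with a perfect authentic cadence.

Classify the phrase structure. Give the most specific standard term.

contrasting double period

Four phrases in two halves: the first half (mm. 1–12) ends with a half cadence, the second (measures 13–24) with a perfect authentic cadence — a large antecedent–consequent pair, i.e. a double period.
Phrase 3 begins with different material from phrase 1, making it contrasting.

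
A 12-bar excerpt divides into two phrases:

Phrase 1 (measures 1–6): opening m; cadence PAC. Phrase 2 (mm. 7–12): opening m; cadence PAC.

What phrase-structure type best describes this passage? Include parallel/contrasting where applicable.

Both phrases have the same opening (m) and the same cadence (perfect authentic cadence): the second is a restatement, not a consequent, so this is a repeated phrase rather than a period.

repeated phrase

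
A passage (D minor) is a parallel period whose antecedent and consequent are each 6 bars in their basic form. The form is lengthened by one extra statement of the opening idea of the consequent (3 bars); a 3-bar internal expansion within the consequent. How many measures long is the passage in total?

Basic parallel period: 6 + 6 = 12 bars.
12 (basic form) + 3 (extra statement) + 3 (internal expansion) = 18.

18 measures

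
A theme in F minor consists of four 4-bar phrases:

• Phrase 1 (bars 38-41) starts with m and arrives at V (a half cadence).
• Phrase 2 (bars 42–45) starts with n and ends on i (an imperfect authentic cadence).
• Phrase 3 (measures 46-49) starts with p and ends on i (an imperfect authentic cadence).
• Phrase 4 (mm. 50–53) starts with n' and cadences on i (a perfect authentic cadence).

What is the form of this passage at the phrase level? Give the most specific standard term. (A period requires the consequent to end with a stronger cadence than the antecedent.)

Four phrases in two halves: the first half (bars 38–45) ends with an imperfect authentic cadence, the second (measures 46-53) with a perfect authentic cadence — a large antecedent–consequent pair, i.e. a double period.
Phrase 3 begins with different material from phrase 1, making it contrasting.

contrasting double period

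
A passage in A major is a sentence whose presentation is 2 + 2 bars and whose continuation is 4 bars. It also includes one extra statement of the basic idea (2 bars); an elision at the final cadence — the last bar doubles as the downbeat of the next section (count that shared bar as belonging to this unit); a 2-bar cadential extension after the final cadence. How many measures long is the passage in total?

Basic sentence: 2 + 2 + 4 = 8 bars.
8 (basic form) + 2 (extra statement) + 2 (cadential extension) = 12.
The elision shares a bar with the next section but does not change this unit's count.

12 measures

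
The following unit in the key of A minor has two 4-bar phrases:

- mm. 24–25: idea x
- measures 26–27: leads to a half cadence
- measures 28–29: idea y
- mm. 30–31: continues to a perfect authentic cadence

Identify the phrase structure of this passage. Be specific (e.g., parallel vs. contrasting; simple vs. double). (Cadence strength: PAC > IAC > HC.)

contrasting period

Phrase 1 ends with a half cadence (weaker) and phrase 2 with a perfect authentic cadence (stronger): antecedent + consequent = a period.
The two phrases open with different material (x / y), so the period is contrasting.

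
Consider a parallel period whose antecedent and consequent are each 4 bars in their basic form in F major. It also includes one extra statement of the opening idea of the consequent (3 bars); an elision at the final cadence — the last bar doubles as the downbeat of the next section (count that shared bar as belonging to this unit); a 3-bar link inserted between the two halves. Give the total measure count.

14 measures

Basic parallel period: 4 + 4 = 8 bars.
8 (basic form) + 3 (extra statement) + 3 (link) = 14.
The elision shares a bar with the next section but does not change this unit's count.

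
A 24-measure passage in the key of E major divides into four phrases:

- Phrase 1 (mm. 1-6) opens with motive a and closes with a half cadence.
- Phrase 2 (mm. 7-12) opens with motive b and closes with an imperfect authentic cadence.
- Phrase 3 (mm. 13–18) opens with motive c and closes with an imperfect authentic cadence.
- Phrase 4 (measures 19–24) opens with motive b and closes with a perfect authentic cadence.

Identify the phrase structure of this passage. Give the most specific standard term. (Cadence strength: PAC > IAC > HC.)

contrasting double period

Four phrases in two halves: the first half (measures 1–12) ends with an imperfect authentic cadence, the second (bars 13-24) with a perfect authentic cadence — a large antecedent–consequent pair, i.e. a double period.
Phrase 3 begins with different material from phrase 1, making it contrasting.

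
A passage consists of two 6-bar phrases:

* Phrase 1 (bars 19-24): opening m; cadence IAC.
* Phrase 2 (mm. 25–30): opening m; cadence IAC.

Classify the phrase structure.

Both phrases have the same opening (m) and the same cadence (imperfect authentic cadence): the second is a restatement, not a consequent, so this is a repeated phrase rather than a period.

repeated phrase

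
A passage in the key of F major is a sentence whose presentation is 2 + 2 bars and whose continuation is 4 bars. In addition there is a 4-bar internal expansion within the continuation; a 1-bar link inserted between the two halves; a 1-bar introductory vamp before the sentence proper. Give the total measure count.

14 measures

Basic sentence: 2 + 2 + 4 = 8 bars.
8 (basic form) + 4 (internal expansion) + 1 (link) + 1 (introduction) = 14.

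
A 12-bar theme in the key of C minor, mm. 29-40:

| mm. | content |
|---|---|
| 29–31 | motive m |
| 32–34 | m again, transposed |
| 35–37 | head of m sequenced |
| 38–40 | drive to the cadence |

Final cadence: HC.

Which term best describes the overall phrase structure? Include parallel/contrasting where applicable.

Basic idea (mm. 29–31) + its repetition (mm. 32–34) form the presentation; fragmentation and cadence (measures 35–40) form the continuation — the 12-bar whole is a sentence.

sentence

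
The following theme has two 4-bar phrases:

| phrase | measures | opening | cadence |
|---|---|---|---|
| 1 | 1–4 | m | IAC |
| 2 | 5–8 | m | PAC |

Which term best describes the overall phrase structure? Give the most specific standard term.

parallel period

Phrase 1 ends with an imperfect authentic cadence (weaker) and phrase 2 with a perfect authentic cadence (stronger): antecedent + consequent = a period.
The two phrases open with the same material (m / m), so the period is parallel.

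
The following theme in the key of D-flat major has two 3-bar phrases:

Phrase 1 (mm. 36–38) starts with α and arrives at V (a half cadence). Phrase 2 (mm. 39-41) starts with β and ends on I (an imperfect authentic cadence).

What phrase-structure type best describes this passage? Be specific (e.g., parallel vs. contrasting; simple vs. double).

Phrase 1 ends with a half cadence (weaker) and phrase 2 with an imperfect authentic cadence (stronger): antecedent + consequent = a period.
The two phrases open with different material (α / β), so the period is contrasting.

contrasting period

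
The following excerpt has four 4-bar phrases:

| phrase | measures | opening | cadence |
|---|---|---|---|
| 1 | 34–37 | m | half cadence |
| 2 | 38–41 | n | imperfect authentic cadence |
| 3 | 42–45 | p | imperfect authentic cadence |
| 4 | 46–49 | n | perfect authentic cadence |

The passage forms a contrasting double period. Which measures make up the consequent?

measures 42–49

In a double period the four phrases pair into a large antecedent (phrases 1–2, ending imperfect authentic cadence) and a large consequent (phrases 3–4, ending perfect authentic cadence). The consequent spans bars 42–49.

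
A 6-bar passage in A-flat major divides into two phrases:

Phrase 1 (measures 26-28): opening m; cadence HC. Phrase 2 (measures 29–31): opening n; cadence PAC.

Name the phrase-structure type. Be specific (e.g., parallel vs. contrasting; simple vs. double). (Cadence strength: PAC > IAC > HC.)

contrasting period

Phrase 1 ends with a half cadence (weaker) and phrase 2 with a perfect authentic cadence (stronger): antecedent + consequent = a period.
The two phrases open with different material (m / n), so the period is contrasting.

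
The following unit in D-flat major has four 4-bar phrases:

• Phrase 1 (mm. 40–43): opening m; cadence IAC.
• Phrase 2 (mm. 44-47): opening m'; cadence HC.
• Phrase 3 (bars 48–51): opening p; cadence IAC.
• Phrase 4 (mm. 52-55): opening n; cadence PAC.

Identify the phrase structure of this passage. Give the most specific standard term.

contrasting double period

Four phrases in two halves: the first half (mm. 40-47) ends with a half cadence, the second (mm. 48–55) with a perfect authentic cadence — a large antecedent–consequent pair, i.e. a double period.
Phrase 3 begins with different material from phrase 1, making it contrasting.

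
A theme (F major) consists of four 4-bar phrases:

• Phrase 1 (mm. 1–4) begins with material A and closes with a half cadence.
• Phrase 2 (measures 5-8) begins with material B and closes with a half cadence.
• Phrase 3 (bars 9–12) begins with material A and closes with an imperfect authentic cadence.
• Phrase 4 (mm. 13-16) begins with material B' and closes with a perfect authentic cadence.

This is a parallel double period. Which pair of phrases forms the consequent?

phrases 3 and 4

In a double period the first pair of phrases (ending half cadence) is the large antecedent and the second pair (ending perfect authentic cadence) is the large consequent; the consequent is phrases 3 and 4.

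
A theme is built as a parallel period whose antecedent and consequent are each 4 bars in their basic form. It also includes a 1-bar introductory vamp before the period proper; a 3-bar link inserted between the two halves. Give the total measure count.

12 measures

Basic parallel period: 4 + 4 = 8 bars.
8 (basic form) + 1 (introduction) + 3 (link) = 12.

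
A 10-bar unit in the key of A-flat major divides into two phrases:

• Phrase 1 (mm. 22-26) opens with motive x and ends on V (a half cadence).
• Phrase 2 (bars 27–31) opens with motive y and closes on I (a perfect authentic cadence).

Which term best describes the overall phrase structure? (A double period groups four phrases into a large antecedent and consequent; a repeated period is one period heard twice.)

Phrase 1 ends with a half cadence (weaker) and phrase 2 with a perfect authentic cadence (stronger): antecedent + consequent = a period.
The two phrases open with different material (x / y), so the period is contrasting.

contrasting period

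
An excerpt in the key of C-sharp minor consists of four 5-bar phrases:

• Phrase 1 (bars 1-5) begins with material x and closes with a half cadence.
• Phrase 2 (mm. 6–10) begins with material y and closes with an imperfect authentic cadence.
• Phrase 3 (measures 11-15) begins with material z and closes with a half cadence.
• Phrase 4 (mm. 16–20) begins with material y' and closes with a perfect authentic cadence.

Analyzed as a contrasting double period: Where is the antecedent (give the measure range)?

measures 1–10

In a double period the four phrases pair into a large antecedent (phrases 1–2, ending imperfect authentic cadence) and a large consequent (phrases 3–4, ending perfect authentic cadence). The antecedent spans mm. 1–10.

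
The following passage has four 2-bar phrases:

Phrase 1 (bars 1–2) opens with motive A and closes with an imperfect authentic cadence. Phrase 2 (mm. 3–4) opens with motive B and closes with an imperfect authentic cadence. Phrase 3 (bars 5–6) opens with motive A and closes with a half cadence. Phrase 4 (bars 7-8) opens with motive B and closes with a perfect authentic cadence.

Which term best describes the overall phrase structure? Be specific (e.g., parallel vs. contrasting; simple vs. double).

parallel double period

Four phrases in two halves: the first half (mm. 1-4) ends with an imperfect authentic cadence, the second (mm. 5-8) with a perfect authentic cadence — a large antecedent–consequent pair, i.e. a double period.
Phrase 3 begins with the same material as phrase 1, making it parallel.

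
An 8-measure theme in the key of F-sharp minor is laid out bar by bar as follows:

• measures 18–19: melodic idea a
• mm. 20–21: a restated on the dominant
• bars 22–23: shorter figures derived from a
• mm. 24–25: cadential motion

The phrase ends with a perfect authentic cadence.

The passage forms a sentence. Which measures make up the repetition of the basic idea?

measures 20–21

The presentation of a sentence is the basic idea (measures 18-19) plus its repetition (mm. 20–21); the repetition of the basic idea is therefore mm. 20-21.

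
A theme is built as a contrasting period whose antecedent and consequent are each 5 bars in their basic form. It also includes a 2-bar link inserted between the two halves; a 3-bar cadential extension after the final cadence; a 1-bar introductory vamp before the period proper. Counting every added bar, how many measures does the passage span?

Basic contrasting period: 5 + 5 = 10 bars.
10 (basic form) + 2 (link) + 3 (cadential extension) + 1 (introduction) = 16.

16 measures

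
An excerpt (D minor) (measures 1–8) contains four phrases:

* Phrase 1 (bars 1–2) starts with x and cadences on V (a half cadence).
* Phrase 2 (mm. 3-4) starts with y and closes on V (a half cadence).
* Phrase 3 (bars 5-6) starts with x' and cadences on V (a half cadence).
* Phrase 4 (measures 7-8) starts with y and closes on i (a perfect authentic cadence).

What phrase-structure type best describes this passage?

Four phrases in two halves: the first half (measures 1–4) ends with a half cadence, the second (measures 5–8) with a perfect authentic cadence — a large antecedent–consequent pair, i.e. a double period.
Phrase 3 begins with the same material as phrase 1, making it parallel.

parallel double period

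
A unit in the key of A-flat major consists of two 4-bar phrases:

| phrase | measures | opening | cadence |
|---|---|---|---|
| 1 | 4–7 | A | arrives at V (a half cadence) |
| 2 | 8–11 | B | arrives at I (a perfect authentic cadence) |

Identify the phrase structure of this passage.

contrasting period

Phrase 1 ends with a half cadence (weaker) and phrase 2 with a perfect authentic cadence (stronger): antecedent + consequent = a period.
The two phrases open with different material (A / B), so the period is contrasting.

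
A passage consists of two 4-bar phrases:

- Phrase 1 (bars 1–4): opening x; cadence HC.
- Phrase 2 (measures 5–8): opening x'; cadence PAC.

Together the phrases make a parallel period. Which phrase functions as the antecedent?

phrase 1

The phrase ending with the weaker cadence (half cadence) is the antecedent; the one ending more conclusively (perfect authentic cadence) is the consequent. The antecedent is phrase 1.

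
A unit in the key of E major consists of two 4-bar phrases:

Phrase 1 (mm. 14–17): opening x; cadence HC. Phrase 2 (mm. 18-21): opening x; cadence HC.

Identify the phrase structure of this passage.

repeated phrase

Both phrases have the same opening (x) and the same cadence (half cadence): the second is a restatement, not a consequent, so this is a repeated phrase rather than a period.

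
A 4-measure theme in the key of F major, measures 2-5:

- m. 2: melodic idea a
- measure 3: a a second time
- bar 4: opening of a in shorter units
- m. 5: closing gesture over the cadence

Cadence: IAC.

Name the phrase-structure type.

sentence

Basic idea (bar 2) + its repetition (m. 3) form the presentation; fragmentation and cadence (bars 4-5) form the continuation — the 4-bar whole is a sentence.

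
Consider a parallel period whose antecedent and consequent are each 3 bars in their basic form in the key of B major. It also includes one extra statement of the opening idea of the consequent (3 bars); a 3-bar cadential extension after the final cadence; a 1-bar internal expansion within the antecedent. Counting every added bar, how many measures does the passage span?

Basic parallel period: 3 + 3 = 6 bars.
6 (basic form) + 3 (extra statement) + 3 (cadential extension) + 1 (internal expansion) = 13.

13 measures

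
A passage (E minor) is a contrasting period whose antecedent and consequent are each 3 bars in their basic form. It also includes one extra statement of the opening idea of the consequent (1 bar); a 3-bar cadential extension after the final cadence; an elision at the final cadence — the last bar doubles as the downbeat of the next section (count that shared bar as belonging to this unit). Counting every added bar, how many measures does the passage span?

Basic contrasting period: 3 + 3 = 6 bars.
6 (basic form) + 1 (extra statement) + 3 (cadential extension) = 10.
The elision shares a bar with the next section but does not change this unit's count.

10 measures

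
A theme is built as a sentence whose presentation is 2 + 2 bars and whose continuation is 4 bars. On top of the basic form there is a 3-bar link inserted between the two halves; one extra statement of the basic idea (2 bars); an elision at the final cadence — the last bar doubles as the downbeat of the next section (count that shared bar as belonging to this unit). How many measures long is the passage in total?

Basic sentence: 2 + 2 + 4 = 8 bars.
8 (basic form) + 3 (link) + 2 (extra statement) = 13.
The elision shares a bar with the next section but does not change this unit's count.

13 measures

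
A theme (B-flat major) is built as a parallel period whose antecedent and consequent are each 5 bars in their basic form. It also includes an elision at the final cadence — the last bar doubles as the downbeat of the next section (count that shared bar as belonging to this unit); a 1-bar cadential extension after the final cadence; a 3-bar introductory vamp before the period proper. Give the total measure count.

Basic parallel period: 5 + 5 = 10 bars.
10 (basic form) + 1 (cadential extension) + 3 (introduction) = 14.
The elision shares a bar with the next section but does not change this unit's count.

14 measures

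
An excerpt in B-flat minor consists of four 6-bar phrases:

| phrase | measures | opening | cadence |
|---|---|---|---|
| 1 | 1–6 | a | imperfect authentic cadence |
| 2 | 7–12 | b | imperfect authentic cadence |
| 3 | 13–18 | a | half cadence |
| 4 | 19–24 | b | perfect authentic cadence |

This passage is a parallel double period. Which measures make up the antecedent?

In a double period the four phrases pair into a large antecedent (phrases 1–2, ending imperfect authentic cadence) and a large consequent (phrases 3–4, ending perfect authentic cadence). The antecedent spans mm. 1–12.

measures 1–12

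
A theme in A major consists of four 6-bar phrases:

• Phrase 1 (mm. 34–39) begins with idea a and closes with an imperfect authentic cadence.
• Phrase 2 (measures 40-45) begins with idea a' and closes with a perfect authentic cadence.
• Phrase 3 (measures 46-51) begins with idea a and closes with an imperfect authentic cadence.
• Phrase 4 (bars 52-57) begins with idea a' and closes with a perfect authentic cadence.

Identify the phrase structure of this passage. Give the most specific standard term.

The cadence pattern IAC–PAC–IAC–PAC is weak–strong twice, and phrases 3–4 restate phrases 1–2: a period heard twice, not a double period (which would end weakly at phrase 2).

repeated period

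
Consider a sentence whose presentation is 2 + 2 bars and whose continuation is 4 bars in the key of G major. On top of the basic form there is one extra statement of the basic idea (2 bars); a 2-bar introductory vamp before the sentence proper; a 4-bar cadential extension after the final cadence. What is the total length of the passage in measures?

16 measures

Basic sentence: 2 + 2 + 4 = 8 bars.
8 (basic form) + 2 (extra statement) + 2 (introduction) + 4 (cadential extension) = 16.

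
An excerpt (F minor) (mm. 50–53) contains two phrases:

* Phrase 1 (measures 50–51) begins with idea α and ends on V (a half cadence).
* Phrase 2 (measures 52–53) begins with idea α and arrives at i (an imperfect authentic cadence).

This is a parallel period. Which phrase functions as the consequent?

The phrase ending with the weaker cadence (half cadence) is the antecedent; the one ending more conclusively (imperfect authentic cadence) is the consequent. The consequent is phrase 2.

phrase 2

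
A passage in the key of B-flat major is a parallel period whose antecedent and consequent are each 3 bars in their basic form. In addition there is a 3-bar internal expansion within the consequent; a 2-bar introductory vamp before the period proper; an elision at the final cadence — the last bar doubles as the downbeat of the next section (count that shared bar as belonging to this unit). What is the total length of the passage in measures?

Basic parallel period: 3 + 3 = 6 bars.
6 (basic form) + 3 (internal expansion) + 2 (introduction) = 11.
The elision shares a bar with the next section but does not change this unit's count.

11 measures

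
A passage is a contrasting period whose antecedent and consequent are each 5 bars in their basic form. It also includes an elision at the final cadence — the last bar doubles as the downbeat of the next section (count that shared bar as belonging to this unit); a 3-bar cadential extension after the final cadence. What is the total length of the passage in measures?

13 measures

Basic contrasting period: 5 + 5 = 10 bars.
10 (basic form) + 3 (cadential extension) = 13.
The elision shares a bar with the next section but does not change this unit's count.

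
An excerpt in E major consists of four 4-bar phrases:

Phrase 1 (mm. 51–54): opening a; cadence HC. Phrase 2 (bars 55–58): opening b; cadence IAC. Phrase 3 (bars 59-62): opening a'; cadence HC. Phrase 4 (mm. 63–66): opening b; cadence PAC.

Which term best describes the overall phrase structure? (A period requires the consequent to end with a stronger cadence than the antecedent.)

Four phrases in two halves: the first half (mm. 51-58) ends with an imperfect authentic cadence, the second (mm. 59–66) with a perfect authentic cadence — a large antecedent–consequent pair, i.e. a double period.
Phrase 3 begins with the same material as phrase 1, making it parallel.

parallel double period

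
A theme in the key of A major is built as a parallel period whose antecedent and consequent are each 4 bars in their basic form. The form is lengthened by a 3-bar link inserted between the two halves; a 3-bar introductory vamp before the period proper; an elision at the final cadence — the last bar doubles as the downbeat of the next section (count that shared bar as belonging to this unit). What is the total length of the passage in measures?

Basic parallel period: 4 + 4 = 8 bars.
8 (basic form) + 3 (link) + 3 (introduction) = 14.
The elision shares a bar with the next section but does not change this unit's count.

14 measures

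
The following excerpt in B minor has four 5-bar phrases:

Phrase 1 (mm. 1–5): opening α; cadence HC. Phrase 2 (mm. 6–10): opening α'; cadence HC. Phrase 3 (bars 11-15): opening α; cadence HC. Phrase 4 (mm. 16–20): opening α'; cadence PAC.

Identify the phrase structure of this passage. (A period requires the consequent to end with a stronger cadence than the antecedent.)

parallel double period

Four phrases in two halves: the first half (mm. 1–10) ends with a half cadence, the second (mm. 11-20) with a perfect authentic cadence — a large antecedent–consequent pair, i.e. a double period.
Phrase 3 begins with the same material as phrase 1, making it parallel.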